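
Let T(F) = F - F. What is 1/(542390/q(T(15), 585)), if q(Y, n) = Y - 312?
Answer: -156/271195 ≈ -0.00057523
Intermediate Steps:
T(F) = 0
q(Y, n) = -312 + Y
1/(542390/q(T(15), 585)) = 1/(542390/(-312 + 0)) = 1/(542390/(-312)) = 1/(542390*(-1/312)) = 1/(-271195/156) = -156/271195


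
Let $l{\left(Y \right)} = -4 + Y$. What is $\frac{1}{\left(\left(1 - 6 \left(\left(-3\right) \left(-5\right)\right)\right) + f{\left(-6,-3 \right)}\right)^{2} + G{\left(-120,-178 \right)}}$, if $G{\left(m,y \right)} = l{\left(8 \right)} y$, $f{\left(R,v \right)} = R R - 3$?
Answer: $\frac{1}{2424} \approx 0.00041254$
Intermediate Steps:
$f{\left(R,v \right)} = -3 + R^{2}$ ($f{\left(R,v \right)} = R^{2} - 3 = -3 + R^{2}$)
$G{\left(m,y \right)} = 4 y$ ($G{\left(m,y \right)} = \left(-4 + 8\right) y = 4 y$)
$\frac{1}{\left(\left(1 - 6 \left(\left(-3\right) \left(-5\right)\right)\right) + f{\left(-6,-3 \right)}\right)^{2} + G{\left(-120,-178 \right)}} = \frac{1}{\left(\left(1 - 6 \left(\left(-3\right) \left(-5\right)\right)\right) - \left(3 - \left(-6\right)^{2}\right)\right)^{2} + 4 \left(-178\right)} = \frac{1}{\left(\left(1 - 90\right) + \left(-3 + 36\right)\right)^{2} - 712} = \frac{1}{\left(\left(1 - 90\right) + 33\right)^{2} - 712} = \frac{1}{\left(-89 + 33\right)^{2} - 712} = \frac{1}{\left(-56\right)^{2} - 712} = \frac{1}{3136 - 712} = \frac{1}{2424}$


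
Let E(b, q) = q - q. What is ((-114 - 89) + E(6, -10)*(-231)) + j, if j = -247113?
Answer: -247316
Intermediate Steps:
E(b, q) = 0
((-114 - 89) + E(6, -10)*(-231)) + j = ((-114 - 89) + 0*(-231)) - 247113 = (-203 + 0) - 247113 = -203 - 247113 = -247316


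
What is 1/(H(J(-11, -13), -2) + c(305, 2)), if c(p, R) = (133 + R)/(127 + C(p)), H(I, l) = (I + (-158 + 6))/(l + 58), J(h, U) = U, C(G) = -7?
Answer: -28/51 ≈ -0.54902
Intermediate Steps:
H(I, l) = (-152 + I)/(58 + l) (H(I, l) = (I - 152)/(58 + l) = (-152 + I)/(58 + l))
c(p, R) = 133/120 + R/120 (c(p, R) = (133 + R)/(127 - 7) = (133 + R)/120 = (133 + R)*(1/120) = 133/120 + R/120)
1/(H(J(-11, -13), -2) + c(305, 2)) = 1/((-152 - 13)/(58 - 2) + (133/120 + (1/120)*2)) = 1/(-165/56 + (133/120 + 1/60)) = 1/((1/56)*(-165) + 9/8) = 1/(-165/56 + 9/8) = 1/(-51/28) = -28/51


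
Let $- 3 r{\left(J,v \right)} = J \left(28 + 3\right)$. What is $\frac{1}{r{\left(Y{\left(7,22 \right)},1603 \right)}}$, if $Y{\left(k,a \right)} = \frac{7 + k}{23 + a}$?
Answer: $- \frac{135}{434} \approx -0.31106$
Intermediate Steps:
$Y{\left(k,a \right)} = \frac{7 + k}{23 + a}$
$r{\left(J,v \right)} = - \frac{31 J}{3}$ ($r{\left(J,v \right)} = - \frac{J \left(28 + 3\right)}{3} = - \frac{J 31}{3} = - \frac{31 J}{3}$)
$\frac{1}{r{\left(Y{\left(7,22 \right)},1603 \right)}} = \frac{1}{\left(- \frac{31}{3}\right) \frac{7 + 7}{23 + 22}} = \frac{1}{\left(- \frac{31}{3}\right) \frac{1}{45} \cdot 14} = \frac{1}{\left(- \frac{31}{3}\right) \frac{14}{45}} = \frac{1}{- \frac{434}{135}} = - \frac{135}{434}$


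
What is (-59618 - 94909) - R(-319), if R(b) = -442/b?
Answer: -49294555/319 ≈ -1.5453e+5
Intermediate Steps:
(-59618 - 94909) - R(-319) = (-59618 - 94909) - (-442)/(-319) = -154527 - (-442)*(-1)/319 = -154527 - 1*442/319 = -154527 - 442/319 = -49294555/319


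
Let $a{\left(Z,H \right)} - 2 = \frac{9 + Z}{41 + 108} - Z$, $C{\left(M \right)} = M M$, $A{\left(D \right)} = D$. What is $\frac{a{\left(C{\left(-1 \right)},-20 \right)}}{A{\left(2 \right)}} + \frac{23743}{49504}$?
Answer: $\frac{7473275}{7376096} \approx 1.0132$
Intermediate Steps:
$C{\left(M \right)} = M^{2}$
$a{\left(Z,H \right)} = \frac{307}{149} - \frac{148 Z}{149}$ ($a{\left(Z,H \right)} = 2 - \left(Z - \frac{9 + Z}{41 + 108}\right) = 2 - \left(Z - \frac{9 + Z}{149}\right) = 2 - \left(Z - \left(9 + Z\right) \frac{1}{149}\right) = 2 - \left(- \frac{9}{149} + \frac{148 Z}{149}\right) = \frac{307}{149} - \frac{148 Z}{149}$)
$\frac{a{\left(C{\left(-1 \right)},-20 \right)}}{A{\left(2 \right)}} + \frac{23743}{49504} = \frac{\frac{307}{149} - \frac{148 \left(-1\right)^{2}}{149}}{2} + \frac{23743}{49504} = \left(\frac{307}{149} - \frac{148}{149}\right) \frac{1}{2} + 23743 \cdot \frac{1}{49504} = \left(\frac{307}{149} - \frac{148}{149}\right) \frac{1}{2} + \frac{23743}{49504} = \frac{159}{149} \cdot \frac{1}{2} + \frac{23743}{49504} = \frac{159}{298} + \frac{23743}{49504} = \frac{7473275}{7376096}$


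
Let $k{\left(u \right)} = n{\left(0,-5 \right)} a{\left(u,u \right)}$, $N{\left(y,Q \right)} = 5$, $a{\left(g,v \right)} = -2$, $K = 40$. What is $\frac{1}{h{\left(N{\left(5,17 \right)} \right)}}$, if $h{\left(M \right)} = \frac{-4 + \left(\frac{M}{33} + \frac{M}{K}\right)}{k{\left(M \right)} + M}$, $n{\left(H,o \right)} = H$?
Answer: $- \frac{1320}{983} \approx -1.3428$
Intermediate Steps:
$k{\left(u \right)} = 0$ ($k{\left(u \right)} = 0 \left(-2\right) = 0$)
$h{\left(M \right)} = \frac{-4 + \frac{73 M}{1320}}{M}$ ($h{\left(M \right)} = \frac{-4 + \left(\frac{M}{33} + \frac{M}{40}\right)}{0 + M} = \frac{-4 + \left(M \frac{1}{33} + M \frac{1}{40}\right)}{M} = \frac{-4 + \left(\frac{M}{33} + \frac{M}{40}\right)}{M} = \frac{-4 + \frac{73 M}{1320}}{M}$)
$\frac{1}{h{\left(N{\left(5,17 \right)} \right)}} = \frac{1}{\frac{73}{1320} - \frac{4}{5}} = \frac{1}{- \frac{983}{1320}} = - \frac{1320}{983}$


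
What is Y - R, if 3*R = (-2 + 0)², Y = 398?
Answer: 1190/3 ≈ 396.67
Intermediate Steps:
R = 4/3 (R = (-2 + 0)²/3 = (⅓)*(-2)² = (⅓)*4 = 4/3 ≈ 1.3333)
Y - R = 398 - 1*4/3 = 398 - 4/3 = 1190/3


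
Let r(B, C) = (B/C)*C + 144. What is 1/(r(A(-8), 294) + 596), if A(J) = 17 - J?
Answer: 1/765 ≈ 0.0013072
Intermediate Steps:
r(B, C) = 144 + B (r(B, C) = B + 144 = 144 + B)
1/(r(A(-8), 294) + 596) = 1/((144 + (17 - 1*(-8))) + 596) = 1/((144 + (17 + 8)) + 596) = 1/((144 + 25) + 596) = 1/(169 + 596) = 1/765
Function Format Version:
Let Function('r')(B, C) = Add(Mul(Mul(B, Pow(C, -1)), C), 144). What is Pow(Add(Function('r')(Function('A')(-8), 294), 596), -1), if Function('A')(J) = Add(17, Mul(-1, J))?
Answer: Rational(1, 765) ≈ 0.0013072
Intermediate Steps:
Function('r')(B, C) = Add(144, B) (Function('r')(B, C) = Add(B, 144) = Add(144, B))
Pow(Add(Function('r')(Function('A')(-8), 294), 596), -1) = Pow(Add(Add(144, Add(17, Mul(-1, -8))), 596), -1) = Pow(Add(Add(144, Add(17, 8)), 596), -1) = Pow(Add(Add(144, 25), 596), -1) = Pow(Add(169, 596), -1) = Pow(765, -1) = Rational(1, 765)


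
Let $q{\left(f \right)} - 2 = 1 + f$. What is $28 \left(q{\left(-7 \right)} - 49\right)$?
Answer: $-1484$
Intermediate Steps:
$q{\left(f \right)} = 3 + f$ ($q{\left(f \right)} = 2 + \left(1 + f\right) = 3 + f$)
$28 \left(q{\left(-7 \right)} - 49\right) = 28 \left(\left(3 - 7\right) - 49\right) = 28 \left(-4 - 49\right) = 28 \left(-53\right) = -1484$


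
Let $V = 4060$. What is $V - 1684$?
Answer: $2376$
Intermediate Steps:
$V - 1684 = 4060 - 1684 = 2376$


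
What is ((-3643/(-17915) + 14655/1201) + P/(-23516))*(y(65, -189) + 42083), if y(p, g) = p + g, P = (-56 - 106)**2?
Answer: 59919727099093763/126492064285 ≈ 4.7370e+5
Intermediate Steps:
P = 26244 (P = (-162)**2 = 26244)
y(p, g) = g + p
((-3643/(-17915) + 14655/1201) + P/(-23516))*(y(65, -189) + 42083) = ((-3643/(-17915) + 14655/1201) + 26244/(-23516))*((-189 + 65) + 42083) = ((-3643*(-1/17915) + 14655*(1/1201)) + 26244*(-1/23516))*(-124 + 42083) = ((3643/17915 + 14655/1201) - 6561/5879)*41959 = (266919568/21515915 - 6561/5879)*41959 = (1428054221957/126492064285)*41959 = 59919727099093763/126492064285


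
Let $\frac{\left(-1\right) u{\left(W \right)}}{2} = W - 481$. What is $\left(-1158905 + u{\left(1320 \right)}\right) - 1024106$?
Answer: $-2184689$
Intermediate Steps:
$u{\left(W \right)} = 962 - 2 W$ ($u{\left(W \right)} = - 2 \left(W - 481\right) = - 2 \left(-481 + W\right) = 962 - 2 W$)
$\left(-1158905 + u{\left(1320 \right)}\right) - 1024106 = \left(-1158905 + \left(962 - 2640\right)\right) - 1024106 = \left(-1158905 - 1678\right) - 1024106 = -1160583 - 1024106 = -2184689$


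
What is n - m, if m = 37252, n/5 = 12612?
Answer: 25808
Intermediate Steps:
n = 63060 (n = 5*12612 = 63060)
n - m = 63060 - 1*37252 = 63060 - 37252 = 25808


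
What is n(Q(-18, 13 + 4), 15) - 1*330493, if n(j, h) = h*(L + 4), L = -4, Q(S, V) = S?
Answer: -330493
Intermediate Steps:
n(j, h) = 0 (n(j, h) = h*(-4 + 4) = h*0 = 0)
n(Q(-18, 13 + 4), 15) - 1*330493 = 0 - 1*330493 = 0 - 330493 = -330493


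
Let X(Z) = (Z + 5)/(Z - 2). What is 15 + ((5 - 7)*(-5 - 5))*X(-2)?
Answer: 0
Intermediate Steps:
X(Z) = (5 + Z)/(-2 + Z)
15 + ((5 - 7)*(-5 - 5))*X(-2) = 15 + ((5 - 7)*(-5 - 5))*((5 - 2)/(-2 - 2)) = 15 + (-2*(-10))*(3/(-4)) = 15 + 20*(-¼*3) = 15 + 20*(-¾) = 15 - 15 = 0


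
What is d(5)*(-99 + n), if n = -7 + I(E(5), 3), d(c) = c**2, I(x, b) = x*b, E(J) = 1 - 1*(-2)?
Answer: -2425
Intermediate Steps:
E(J) = 3 (E(J) = 1 + 2 = 3)
I(x, b) = b*x
n = 2 (n = -7 + 3*3 = -7 + 9 = 2)
d(5)*(-99 + n) = 5**2*(-99 + 2) = 25*(-97) = -2425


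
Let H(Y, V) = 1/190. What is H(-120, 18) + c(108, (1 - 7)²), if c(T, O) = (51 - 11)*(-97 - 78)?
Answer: -1329999/190 ≈ -7000.0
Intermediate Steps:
H(Y, V) = 1/190
c(T, O) = -7000 (c(T, O) = 40*(-175) = -7000)
H(-120, 18) + c(108, (1 - 7)²) = 1/190 - 7000 = -1329999/190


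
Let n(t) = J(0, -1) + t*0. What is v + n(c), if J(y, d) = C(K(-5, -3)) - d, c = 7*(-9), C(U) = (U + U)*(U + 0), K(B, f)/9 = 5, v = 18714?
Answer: 22765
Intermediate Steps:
K(B, f) = 45 (K(B, f) = 9*5 = 45)
C(U) = 2*U**2 (C(U) = (2*U)*U = 2*U**2)
c = -63
J(y, d) = 4050 - d (J(y, d) = 2*45**2 - d = 2*2025 - d = 4050 - d)
n(t) = 4051 (n(t) = (4050 - 1*(-1)) + t*0 = (4050 + 1) + 0 = 4051 + 0 = 4051)
v + n(c) = 18714 + 4051 = 22765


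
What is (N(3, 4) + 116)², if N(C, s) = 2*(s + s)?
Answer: 17424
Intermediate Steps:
N(C, s) = 4*s (N(C, s) = 2*(2*s) = 4*s)
(N(3, 4) + 116)² = (4*4 + 116)² = (16 + 116)² = 132² = 17424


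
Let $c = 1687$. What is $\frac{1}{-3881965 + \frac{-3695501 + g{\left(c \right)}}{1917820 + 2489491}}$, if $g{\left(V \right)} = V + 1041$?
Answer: $- \frac{4407311}{17109030738888} \approx -2.576 \cdot 10^{-7}$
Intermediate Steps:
$g{\left(V \right)} = 1041 + V$
$\frac{1}{-3881965 + \frac{-3695501 + g{\left(c \right)}}{1917820 + 2489491}} = \frac{1}{-3881965 + \frac{-3695501 + \left(1041 + 1687\right)}{1917820 + 2489491}} = \frac{1}{-3881965 + \frac{-3695501 + 2728}{4407311}} = \frac{1}{-3881965 - \frac{3692773}{4407311}} = \frac{1}{- \frac{17109030738888}{4407311}} = - \frac{4407311}{17109030738888}$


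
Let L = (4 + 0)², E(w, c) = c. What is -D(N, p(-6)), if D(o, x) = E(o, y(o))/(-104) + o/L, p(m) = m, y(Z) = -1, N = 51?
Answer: -665/208 ≈ -3.1971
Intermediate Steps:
L = 16 (L = 4² = 16)
D(o, x) = 1/104 + o/16 (D(o, x) = -1/(-104) + o/16 = -1*(-1/104) + o*(1/16) = 1/104 + o/16)
-D(N, p(-6)) = -(1/104 + (1/16)*51) = -(1/104 + 51/16) = -1*665/208 = -665/208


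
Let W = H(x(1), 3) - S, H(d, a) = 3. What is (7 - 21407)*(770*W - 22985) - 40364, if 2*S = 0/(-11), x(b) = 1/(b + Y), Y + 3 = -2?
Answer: 442404636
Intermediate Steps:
Y = -5 (Y = -3 - 2 = -5)
x(b) = 1/(-5 + b) (x(b) = 1/(b - 5) = 1/(-5 + b))
S = 0 (S = (0/(-11))/2 = (0*(-1/11))/2 = (½)*0 = 0)
W = 3 (W = 3 - 1*0 = 3 + 0 = 3)
(7 - 21407)*(770*W - 22985) - 40364 = (7 - 21407)*(770*3 - 22985) - 40364 = -21400*(2310 - 22985) - 40364 = -21400*(-20675) - 40364 = 442445000 - 40364 = 442404636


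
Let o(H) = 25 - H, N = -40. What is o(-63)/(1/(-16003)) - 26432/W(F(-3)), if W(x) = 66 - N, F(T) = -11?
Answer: -74651208/53 ≈ -1.4085e+6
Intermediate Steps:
W(x) = 106 (W(x) = 66 - 1*(-40) = 66 + 40 = 106)
o(-63)/(1/(-16003)) - 26432/W(F(-3)) = (25 - 1*(-63))/(1/(-16003)) - 26432/106 = (25 + 63)/(-1/16003) - 26432*1/106 = 88*(-16003) - 13216/53 = -1408264 - 13216/53 = -74651208/53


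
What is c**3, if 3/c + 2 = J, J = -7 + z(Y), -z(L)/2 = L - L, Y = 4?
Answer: -1/27 ≈ -0.037037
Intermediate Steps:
z(L) = 0 (z(L) = -2*(L - L) = -2*0 = 0)
J = -7 (J = -7 + 0 = -7)
c = -1/3 (c = 3/(-2 - 7) = 3/(-9) = 3*(-1/9) = -1/3 ≈ -0.33333)
c**3 = (-1/3)**3 = -1/27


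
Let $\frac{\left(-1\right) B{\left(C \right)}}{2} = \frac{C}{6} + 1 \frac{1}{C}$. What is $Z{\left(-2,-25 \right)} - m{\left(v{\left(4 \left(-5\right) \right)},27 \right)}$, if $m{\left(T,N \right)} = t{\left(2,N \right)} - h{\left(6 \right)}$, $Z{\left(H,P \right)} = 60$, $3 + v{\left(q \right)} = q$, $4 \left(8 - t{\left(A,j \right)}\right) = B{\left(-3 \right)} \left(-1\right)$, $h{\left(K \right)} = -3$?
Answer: $\frac{583}{12} \approx 48.583$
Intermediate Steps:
$B{\left(C \right)} = - \frac{2}{C} - \frac{C}{3}$ ($B{\left(C \right)} = - 2 \left(\frac{C}{6} + 1 \frac{1}{C}\right) = - 2 \left(C \frac{1}{6} + \frac{1}{C}\right) = - 2 \left(\frac{C}{6} + \frac{1}{C}\right) = - 2 \left(\frac{1}{C} + \frac{C}{6}\right) = - \frac{2}{C} - \frac{C}{3}$)
$t{\left(A,j \right)} = \frac{101}{12}$ ($t{\left(A,j \right)} = 8 - \frac{\left(- \frac{2}{-3} - -1\right) \left(-1\right)}{4} = 8 - \frac{\left(\left(-2\right) \left(- \frac{1}{3}\right) + 1\right) \left(-1\right)}{4} = 8 - \frac{\left(\frac{2}{3} + 1\right) \left(-1\right)}{4} = 8 - \frac{\frac{5}{3} \left(-1\right)}{4} = 8 - - \frac{5}{12} = 8 + \frac{5}{12} = \frac{101}{12}$)
$v{\left(q \right)} = -3 + q$
$m{\left(T,N \right)} = \frac{137}{12}$ ($m{\left(T,N \right)} = \frac{101}{12} - -3 = \frac{101}{12} + 3 = \frac{137}{12}$)
$Z{\left(-2,-25 \right)} - m{\left(v{\left(4 \left(-5\right) \right)},27 \right)} = 60 - \frac{137}{12} = \frac{583}{12}$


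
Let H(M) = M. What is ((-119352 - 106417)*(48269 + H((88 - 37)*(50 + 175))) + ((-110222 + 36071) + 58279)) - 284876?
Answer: -13488643884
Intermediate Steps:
((-119352 - 106417)*(48269 + H((88 - 37)*(50 + 175))) + ((-110222 + 36071) + 58279)) - 284876 = ((-119352 - 106417)*(48269 + (88 - 37)*(50 + 175)) + ((-110222 + 36071) + 58279)) - 284876 = (-225769*(48269 + 51*225) + (-74151 + 58279)) - 284876 = (-225769*(48269 + 11475) - 15872) - 284876 = (-225769*59744 - 15872) - 284876 = (-13488343136 - 15872) - 284876 = -13488359008 - 284876 = -13488643884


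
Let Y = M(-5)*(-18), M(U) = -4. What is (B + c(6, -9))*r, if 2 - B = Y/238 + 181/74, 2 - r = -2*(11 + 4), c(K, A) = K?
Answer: 739920/4403 ≈ 168.05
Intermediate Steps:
r = 32 (r = 2 - (-2)*(11 + 4) = 2 - (-2)*15 = 2 - 1*(-30) = 2 + 30 = 32)
Y = 72 (Y = -4*(-18) = 72)
B = -6591/8806 (B = 2 - (72/238 + 181/74) = 2 - (72*(1/238) + 181*(1/74)) = 2 - (36/119 + 181/74) = 2 - 1*24203/8806 = 2 - 24203/8806 = -6591/8806 ≈ -0.74847)
(B + c(6, -9))*r = (-6591/8806 + 6)*32 = (46245/8806)*32 = 739920/4403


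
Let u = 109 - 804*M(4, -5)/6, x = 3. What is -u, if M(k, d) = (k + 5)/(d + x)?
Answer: -712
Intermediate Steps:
M(k, d) = (5 + k)/(3 + d) (M(k, d) = (k + 5)/(d + 3) = (5 + k)/(3 + d))
u = 712 (u = 109 - 804*((5 + 4)/(3 - 5))/6 = 109 - 804*(9/(-2))*(1/6) = 109 - 804*-1/2*9*(1/6) = 109 - 804*(-9/2*1/6) = 109 - 804*(-3)/4 = 109 - 67*(-9) = 109 + 603 = 712)
-u = -1*712 = -712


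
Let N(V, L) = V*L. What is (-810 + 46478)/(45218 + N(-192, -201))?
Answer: 22834/41905 ≈ 0.54490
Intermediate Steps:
N(V, L) = L*V
(-810 + 46478)/(45218 + N(-192, -201)) = (-810 + 46478)/(45218 - 201*(-192)) = 45668/(45218 + 38592) = 45668/83810 = 45668*(1/83810) = 22834/41905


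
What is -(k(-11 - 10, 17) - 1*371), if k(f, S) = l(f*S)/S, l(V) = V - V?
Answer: 371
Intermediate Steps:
l(V) = 0
k(f, S) = 0 (k(f, S) = 0/S = 0)
-(k(-11 - 10, 17) - 1*371) = -(0 - 1*371) = -(0 - 371) = -1*(-371) = 371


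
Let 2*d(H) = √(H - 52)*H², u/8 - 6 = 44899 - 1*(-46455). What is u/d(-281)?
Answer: -1461760*I*√37/8764671 ≈ -1.0145*I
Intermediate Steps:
u = 730880 (u = 48 + 8*(44899 - 1*(-46455)) = 48 + 8*(44899 + 46455) = 48 + 8*91354 = 48 + 730832 = 730880)
d(H) = H²*√(-52 + H)/2 (d(H) = (√(H - 52)*H²)/2 = (√(-52 + H)*H²)/2 = (H²*√(-52 + H))/2 = H²*√(-52 + H)/2)
u/d(-281) = 730880/(((½)*(-281)²*√(-52 - 281))) = 730880/(((½)*78961*√(-333))) = 730880/(((½)*78961*(3*I*√37))) = 730880/((236883*I*√37/2)) = 730880*(-2*I*√37/8764671) = -1461760*I*√37/8764671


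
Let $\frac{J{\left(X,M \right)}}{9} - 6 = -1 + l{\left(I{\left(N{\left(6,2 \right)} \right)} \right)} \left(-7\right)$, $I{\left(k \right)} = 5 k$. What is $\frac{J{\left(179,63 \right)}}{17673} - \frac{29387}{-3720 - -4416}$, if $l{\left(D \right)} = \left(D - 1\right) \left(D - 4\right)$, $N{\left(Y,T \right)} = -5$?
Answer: $- \frac{184128841}{4100136} \approx -44.908$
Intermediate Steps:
$l{\left(D \right)} = \left(-1 + D\right) \left(-4 + D\right)$
$J{\left(X,M \right)} = -47457$ ($J{\left(X,M \right)} = 54 + 9 \left(-1 + \left(4 + \left(5 \left(-5\right)\right)^{2} - 5 \cdot 5 \left(-5\right)\right) \left(-7\right)\right) = 54 + 9 \left(-1 + \left(4 + \left(-25\right)^{2} - -125\right) \left(-7\right)\right) = 54 + 9 \left(-1 + \left(4 + 625 + 125\right) \left(-7\right)\right) = 54 + 9 \left(-1 + 754 \left(-7\right)\right) = 54 + 9 \left(-1 - 5278\right) = 54 + 9 \left(-5279\right) = 54 - 47511 = -47457$)
$\frac{J{\left(179,63 \right)}}{17673} - \frac{29387}{-3720 - -4416} = - \frac{47457}{17673} - \frac{29387}{-3720 - -4416} = \left(-47457\right) \frac{1}{17673} - \frac{29387}{-3720 + 4416} = - \frac{15819}{5891} - \frac{29387}{696} = - \frac{184128841}{4100136}$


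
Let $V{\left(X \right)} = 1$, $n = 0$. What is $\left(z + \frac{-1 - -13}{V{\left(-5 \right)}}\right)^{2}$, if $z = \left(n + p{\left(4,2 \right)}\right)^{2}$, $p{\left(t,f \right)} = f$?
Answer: $256$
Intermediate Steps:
$z = 4$ ($z = \left(0 + 2\right)^{2} = 2^{2} = 4$)
$\left(z + \frac{-1 - -13}{V{\left(-5 \right)}}\right)^{2} = \left(4 + \frac{-1 - -13}{1}\right)^{2} = \left(4 + \left(-1 + 13\right) 1\right)^{2} = \left(4 + 12 \cdot 1\right)^{2} = \left(4 + 12\right)^{2} = 16^{2} = 256$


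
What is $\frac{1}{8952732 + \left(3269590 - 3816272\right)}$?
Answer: $\frac{1}{8406050} \approx 1.1896 \cdot 10^{-7}$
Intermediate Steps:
$\frac{1}{8952732 + \left(3269590 - 3816272\right)} = \frac{1}{8952732 - 546682} = \frac{1}{8406050}$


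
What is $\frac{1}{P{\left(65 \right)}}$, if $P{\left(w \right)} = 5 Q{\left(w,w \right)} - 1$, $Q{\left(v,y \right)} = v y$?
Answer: $\frac{1}{21124} \approx 4.734 \cdot 10^{-5}$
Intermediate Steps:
$P{\left(w \right)} = -1 + 5 w^{2}$ ($P{\left(w \right)} = 5 w w - 1 = 5 w^{2} - 1 = -1 + 5 w^{2}$)
$\frac{1}{P{\left(65 \right)}} = \frac{1}{-1 + 5 \cdot 65^{2}} = \frac{1}{-1 + 5 \cdot 4225} = \frac{1}{-1 + 21125} = \frac{1}{21124}$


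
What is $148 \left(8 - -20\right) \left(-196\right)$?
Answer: $-812224$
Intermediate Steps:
$148 \left(8 - -20\right) \left(-196\right) = 148 \left(8 + 20\right) \left(-196\right) = 148 \cdot 28 \left(-196\right) = 4144 \left(-196\right) = -812224$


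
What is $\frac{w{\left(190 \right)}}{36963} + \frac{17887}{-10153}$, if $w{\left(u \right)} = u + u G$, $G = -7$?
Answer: $- \frac{224243867}{125095113} \approx -1.7926$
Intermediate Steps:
$w{\left(u \right)} = - 6 u$ ($w{\left(u \right)} = u + u \left(-7\right) = u - 7 u = - 6 u$)
$\frac{w{\left(190 \right)}}{36963} + \frac{17887}{-10153} = \frac{\left(-6\right) 190}{36963} + \frac{17887}{-10153} = \left(-1140\right) \frac{1}{36963} + 17887 \left(- \frac{1}{10153}\right) = - \frac{380}{12321} - \frac{17887}{10153} = - \frac{224243867}{125095113}$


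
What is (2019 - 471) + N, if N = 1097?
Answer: 2645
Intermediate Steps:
(2019 - 471) + N = (2019 - 471) + 1097 = 1548 + 1097 = 2645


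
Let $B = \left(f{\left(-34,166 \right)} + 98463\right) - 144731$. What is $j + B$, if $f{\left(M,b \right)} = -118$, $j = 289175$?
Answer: $242789$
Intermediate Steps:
$B = -46386$ ($B = \left(-118 + 98463\right) - 144731 = 98345 - 144731 = -46386$)
$j + B = 289175 - 46386 = 242789$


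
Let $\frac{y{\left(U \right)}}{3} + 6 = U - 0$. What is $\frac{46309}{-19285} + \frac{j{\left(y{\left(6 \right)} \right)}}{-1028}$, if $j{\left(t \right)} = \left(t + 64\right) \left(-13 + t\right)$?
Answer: $- \frac{7890133}{4956245} \approx -1.592$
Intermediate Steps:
$y{\left(U \right)} = -18 + 3 U$ ($y{\left(U \right)} = -18 + 3 \left(U - 0\right) = -18 + 3 \left(U + 0\right) = -18 + 3 U$)
$j{\left(t \right)} = \left(-13 + t\right) \left(64 + t\right)$ ($j{\left(t \right)} = \left(64 + t\right) \left(-13 + t\right) = \left(-13 + t\right) \left(64 + t\right)$)
$\frac{46309}{-19285} + \frac{j{\left(y{\left(6 \right)} \right)}}{-1028} = \frac{46309}{-19285} + \frac{-832 + \left(-18 + 3 \cdot 6\right)^{2} + 51 \left(-18 + 3 \cdot 6\right)}{-1028} = 46309 \left(- \frac{1}{19285}\right) + \left(-832 + \left(-18 + 18\right)^{2} + 51 \left(-18 + 18\right)\right) \left(- \frac{1}{1028}\right) = - \frac{46309}{19285} + \left(-832 + 0^{2} + 51 \cdot 0\right) \left(- \frac{1}{1028}\right) = - \frac{46309}{19285} + \left(-832 + 0 + 0\right) \left(- \frac{1}{1028}\right) = - \frac{46309}{19285} - - \frac{208}{257} = - \frac{46309}{19285} + \frac{208}{257} = - \frac{7890133}{4956245}$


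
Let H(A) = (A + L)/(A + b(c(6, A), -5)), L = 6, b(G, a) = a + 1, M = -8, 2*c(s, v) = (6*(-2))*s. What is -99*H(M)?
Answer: -33/2 ≈ -16.500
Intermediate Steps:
c(s, v) = -6*s (c(s, v) = ((6*(-2))*s)/2 = (-12*s)/2 = -6*s)
b(G, a) = 1 + a
H(A) = (6 + A)/(-4 + A) (H(A) = (A + 6)/(A + (1 - 5)) = (6 + A)/(A - 4) = (6 + A)/(-4 + A))
-99*H(M) = -99*(6 - 8)/(-4 - 8) = -99*(-2)/(-12) = -(-33)*(-2)/4 = -99*⅙ = -33/2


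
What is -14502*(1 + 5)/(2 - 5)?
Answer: 29004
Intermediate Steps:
-14502*(1 + 5)/(2 - 5) = -87012/(-3) = -87012*(-1)/3 = -14502*(-2) = 29004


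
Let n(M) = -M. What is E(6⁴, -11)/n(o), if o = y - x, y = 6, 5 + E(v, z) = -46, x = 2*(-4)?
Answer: 51/14 ≈ 3.6429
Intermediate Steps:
x = -8
E(v, z) = -51 (E(v, z) = -5 - 46 = -51)
o = 14 (o = 6 - 1*(-8) = 6 + 8 = 14)
E(6⁴, -11)/n(o) = -51/((-1*14)) = -51/(-14) = -51*(-1/14) = 51/14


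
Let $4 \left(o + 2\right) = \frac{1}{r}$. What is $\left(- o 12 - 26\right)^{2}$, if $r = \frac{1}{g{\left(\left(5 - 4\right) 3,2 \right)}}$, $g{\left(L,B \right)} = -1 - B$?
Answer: $49$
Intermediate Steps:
$r = - \frac{1}{3}$ ($r = \frac{1}{-1 - 2} = \frac{1}{-3} = - \frac{1}{3} \approx -0.33333$)
$o = - \frac{11}{4}$ ($o = -2 + \frac{1}{4 \left(- \frac{1}{3}\right)} = -2 + \frac{1}{4} \left(-3\right) = -2 - \frac{3}{4} = - \frac{11}{4} \approx -2.75$)
$\left(- o 12 - 26\right)^{2} = \left(- \frac{\left(-11\right) 12}{4} - 26\right)^{2} = \left(\left(-1\right) \left(-33\right) - 26\right)^{2} = \left(33 - 26\right)^{2} = 7^{2} = 49$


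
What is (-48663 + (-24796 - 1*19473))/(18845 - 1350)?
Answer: -92932/17495 ≈ -5.3119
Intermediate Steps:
(-48663 + (-24796 - 1*19473))/(18845 - 1350) = (-48663 + (-24796 - 19473))/17495 = (-48663 - 44269)*(1/17495) = -92932*1/17495 = -92932/17495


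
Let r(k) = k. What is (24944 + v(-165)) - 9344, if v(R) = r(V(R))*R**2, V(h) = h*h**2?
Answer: -122298087525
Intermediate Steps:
V(h) = h**3
v(R) = R**5 (v(R) = R**3*R**2 = R**5)
(24944 + v(-165)) - 9344 = (24944 + (-165)**5) - 9344 = (24944 - 122298103125) - 9344 = -122298078181 - 9344 = -122298087525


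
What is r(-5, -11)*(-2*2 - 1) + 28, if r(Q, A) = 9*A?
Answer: 523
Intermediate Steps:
r(-5, -11)*(-2*2 - 1) + 28 = (9*(-11))*(-2*2 - 1) + 28 = -99*(-4 - 1) + 28 = -99*(-5) + 28 = 495 + 28 = 523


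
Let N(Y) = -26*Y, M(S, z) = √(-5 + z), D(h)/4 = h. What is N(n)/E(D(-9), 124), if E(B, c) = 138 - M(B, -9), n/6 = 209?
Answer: -173052/733 - 1254*I*√14/733 ≈ -236.09 - 6.4011*I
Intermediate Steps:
D(h) = 4*h
n = 1254 (n = 6*209 = 1254)
E(B, c) = 138 - I*√14 (E(B, c) = 138 - √(-5 - 9) = 138 - √(-14) = 138 - I*√14)
N(n)/E(D(-9), 124) = (-26*1254)/(138 - I*√14) = -32604/(138 - I*√14)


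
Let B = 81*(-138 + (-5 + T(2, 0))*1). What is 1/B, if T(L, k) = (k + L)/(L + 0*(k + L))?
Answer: -1/11502 ≈ -8.6941e-5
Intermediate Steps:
T(L, k) = (L + k)/L (T(L, k) = (L + k)/(L + 0*(L + k)) = (L + k)/(L + 0) = (L + k)/L)
B = -11502 (B = 81*(-138 + (-5 + (2 + 0)/2)*1) = 81*(-138 + (-5 + (1/2)*2)*1) = 81*(-138 + (-5 + 1)*1) = 81*(-138 - 4*1) = 81*(-138 - 4) = 81*(-142) = -11502)
1/B = 1/(-11502) = -1/11502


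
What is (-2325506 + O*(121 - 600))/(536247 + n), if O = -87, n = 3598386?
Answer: -2283833/4134633 ≈ -0.55237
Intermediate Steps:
(-2325506 + O*(121 - 600))/(536247 + n) = (-2325506 - 87*(121 - 600))/(536247 + 3598386) = (-2325506 - 87*(-479))/4134633 = (-2325506 + 41673)*(1/4134633) = -2283833*1/4134633 = -2283833/4134633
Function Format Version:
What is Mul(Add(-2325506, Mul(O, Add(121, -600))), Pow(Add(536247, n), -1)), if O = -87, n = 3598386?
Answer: Rational(-2283833, 4134633) ≈ -0.55237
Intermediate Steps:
Mul(Add(-2325506, Mul(O, Add(121, -600))), Pow(Add(536247, n), -1)) = Mul(Add(-2325506, Mul(-87, Add(121, -600))), Pow(Add(536247, 3598386), -1)) = Mul(Add(-2325506, Mul(-87, -479)), Pow(4134633, -1)) = Mul(Add(-2325506, 41673), Rational(1, 4134633)) = Mul(-2283833, Rational(1, 4134633)) = Rational(-2283833, 4134633)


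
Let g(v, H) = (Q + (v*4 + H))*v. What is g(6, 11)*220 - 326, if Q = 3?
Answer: 49834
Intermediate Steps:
g(v, H) = v*(3 + H + 4*v) (g(v, H) = (3 + (v*4 + H))*v = (3 + (4*v + H))*v = (3 + (H + 4*v))*v = (3 + H + 4*v)*v = v*(3 + H + 4*v))
g(6, 11)*220 - 326 = (6*(3 + 11 + 4*6))*220 - 326 = (6*(3 + 11 + 24))*220 - 326 = (6*38)*220 - 326 = 228*220 - 326 = 50160 - 326 = 49834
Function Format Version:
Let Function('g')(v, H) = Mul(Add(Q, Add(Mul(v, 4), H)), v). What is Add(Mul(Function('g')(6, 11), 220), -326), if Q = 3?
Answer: 49834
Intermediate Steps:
Function('g')(v, H) = Mul(v, Add(3, H, Mul(4, v))) (Function('g')(v, H) = Mul(Add(3, Add(Mul(v, 4), H)), v) = Mul(Add(3, Add(Mul(4, v), H)), v) = Mul(Add(3, Add(H, Mul(4, v))), v) = Mul(Add(3, H, Mul(4, v)), v) = Mul(v, Add(3, H, Mul(4, v))))
Add(Mul(Function('g')(6, 11), 220), -326) = Add(Mul(Mul(6, Add(3, 11, Mul(4, 6))), 220), -326) = Add(Mul(Mul(6, Add(3, 11, 24)), 220), -326) = Add(Mul(Mul(6, 38), 220), -326) = Add(Mul(228, 220), -326) = Add(50160, -326) = 49834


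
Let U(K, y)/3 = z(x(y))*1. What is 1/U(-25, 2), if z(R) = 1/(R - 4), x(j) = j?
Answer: -⅔ ≈ -0.66667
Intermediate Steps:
z(R) = 1/(-4 + R)
U(K, y) = 3/(-4 + y) (U(K, y) = 3*(1/(-4 + y)) = 3/(-4 + y))
1/U(-25, 2) = 1/(3/(-4 + 2)) = 1/(3/(-2)) = 1/(3*(-½)) = 1/(-3/2) = -⅔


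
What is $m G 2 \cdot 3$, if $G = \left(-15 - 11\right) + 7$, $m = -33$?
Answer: $3762$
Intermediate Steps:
$G = -19$ ($G = -26 + 7 = -19$)
$m G 2 \cdot 3 = \left(-33\right) \left(-19\right) 2 \cdot 3 = 627 \cdot 6 = 3762$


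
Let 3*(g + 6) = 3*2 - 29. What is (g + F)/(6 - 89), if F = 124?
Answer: -331/249 ≈ -1.3293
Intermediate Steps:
g = -41/3 (g = -6 + (3*2 - 29)/3 = -6 + (6 - 29)/3 = -6 + (⅓)*(-23) = -6 - 23/3 = -41/3 ≈ -13.667)
(g + F)/(6 - 89) = (-41/3 + 124)/(6 - 89) = (331/3)/(-83) = (331/3)*(-1/83) = -331/249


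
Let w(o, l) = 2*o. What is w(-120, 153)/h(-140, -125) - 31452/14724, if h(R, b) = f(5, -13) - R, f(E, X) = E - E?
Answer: -33071/8589 ≈ -3.8504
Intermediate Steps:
f(E, X) = 0
h(R, b) = -R (h(R, b) = 0 - R = -R)
w(-120, 153)/h(-140, -125) - 31452/14724 = (2*(-120))/((-1*(-140))) - 31452/14724 = -240/140 - 31452*1/14724 = -240*1/140 - 2621/1227 = -12/7 - 2621/1227 = -33071/8589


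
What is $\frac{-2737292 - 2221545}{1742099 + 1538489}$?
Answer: $- \frac{4958837}{3280588} \approx -1.5116$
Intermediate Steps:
$\frac{-2737292 - 2221545}{1742099 + 1538489} = - \frac{4958837}{3280588}$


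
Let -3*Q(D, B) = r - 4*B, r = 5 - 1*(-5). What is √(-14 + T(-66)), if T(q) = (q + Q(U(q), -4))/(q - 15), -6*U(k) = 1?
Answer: I*√9534/27 ≈ 3.6164*I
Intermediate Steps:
r = 10 (r = 5 + 5 = 10)
U(k) = -⅙ (U(k) = -⅙*1 = -⅙)
Q(D, B) = -10/3 + 4*B/3 (Q(D, B) = -(10 - 4*B)/3 = -10/3 + 4*B/3)
T(q) = (-26/3 + q)/(-15 + q) (T(q) = (q + (-10/3 + (4/3)*(-4)))/(q - 15) = (q + (-10/3 - 16/3))/(-15 + q) = (q - 26/3)/(-15 + q) = (-26/3 + q)/(-15 + q))
√(-14 + T(-66)) = √(-14 + (-26/3 - 66)/(-15 - 66)) = √(-14 - 224/3/(-81)) = √(-14 - 1/81*(-224/3)) = √(-14 + 224/243) = √(-3178/243) = I*√9534/27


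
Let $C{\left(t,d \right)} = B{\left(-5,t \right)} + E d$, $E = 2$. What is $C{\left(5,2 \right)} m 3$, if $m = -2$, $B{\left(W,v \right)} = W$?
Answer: $6$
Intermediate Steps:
$C{\left(t,d \right)} = -5 + 2 d$
$C{\left(5,2 \right)} m 3 = \left(-5 + 2 \cdot 2\right) \left(-2\right) 3 = \left(-5 + 4\right) \left(-2\right) 3 = \left(-1\right) \left(-2\right) 3 = 2 \cdot 3 = 6$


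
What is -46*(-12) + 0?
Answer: 552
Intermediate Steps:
-46*(-12) + 0 = 552 + 0 = 552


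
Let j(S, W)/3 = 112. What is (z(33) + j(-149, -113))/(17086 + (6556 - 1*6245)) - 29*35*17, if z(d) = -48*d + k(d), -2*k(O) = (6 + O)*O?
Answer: -200124751/11598 ≈ -17255.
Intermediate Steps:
j(S, W) = 336 (j(S, W) = 3*112 = 336)
k(O) = -O*(6 + O)/2 (k(O) = -(6 + O)*O/2 = -O*(6 + O)/2)
z(d) = -48*d - d*(6 + d)/2
(z(33) + j(-149, -113))/(17086 + (6556 - 1*6245)) - 29*35*17 = ((½)*33*(-102 - 1*33) + 336)/(17086 + (6556 - 1*6245)) - 29*35*17 = ((½)*33*(-102 - 33) + 336)/(17086 + (6556 - 6245)) - 1015*17 = ((½)*33*(-135) + 336)/(17086 + 311) - 1*17255 = (-4455/2 + 336)/17397 - 17255 = -3783/2*1/17397 - 17255 = -1261/11598 - 17255 = -200124751/11598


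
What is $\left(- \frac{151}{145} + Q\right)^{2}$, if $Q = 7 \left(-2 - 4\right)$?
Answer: $\frac{38950081}{21025} \approx 1852.6$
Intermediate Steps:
$Q = -42$ ($Q = 7 \left(-6\right) = -42$)
$\left(- \frac{151}{145} + Q\right)^{2} = \left(- \frac{151}{145} - 42\right)^{2} = \left(- \frac{6241}{145}\right)^{2} = \frac{38950081}{21025}$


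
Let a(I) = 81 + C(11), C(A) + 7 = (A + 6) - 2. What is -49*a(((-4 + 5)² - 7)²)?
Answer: -4361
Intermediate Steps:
C(A) = -3 + A (C(A) = -7 + ((A + 6) - 2) = -7 + ((6 + A) - 2) = -7 + (4 + A) = -3 + A)
a(I) = 89 (a(I) = 81 + (-3 + 11) = 81 + 8 = 89)
-49*a(((-4 + 5)² - 7)²) = -49*89 = -4361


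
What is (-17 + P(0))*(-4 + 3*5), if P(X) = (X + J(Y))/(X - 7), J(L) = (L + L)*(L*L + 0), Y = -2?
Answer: -1133/7 ≈ -161.86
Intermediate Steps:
J(L) = 2*L³ (J(L) = (2*L)*(L² + 0) = (2*L)*L² = 2*L³)
P(X) = (-16 + X)/(-7 + X) (P(X) = (X + 2*(-2)³)/(X - 7) = (X + 2*(-8))/(-7 + X) = (X - 16)/(-7 + X) = (-16 + X)/(-7 + X))
(-17 + P(0))*(-4 + 3*5) = (-17 + (-16 + 0)/(-7 + 0))*(-4 + 3*5) = (-17 - 16/(-7))*(-4 + 15) = (-17 - ⅐*(-16))*11 = (-17 + 16/7)*11 = -103/7*11 = -1133/7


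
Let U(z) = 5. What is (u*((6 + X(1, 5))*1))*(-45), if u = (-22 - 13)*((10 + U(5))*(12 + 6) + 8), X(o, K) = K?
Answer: 4816350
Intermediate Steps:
u = -9730 (u = (-22 - 13)*((10 + 5)*(12 + 6) + 8) = -35*(15*18 + 8) = -35*(270 + 8) = -35*278 = -9730)
(u*((6 + X(1, 5))*1))*(-45) = -9730*(6 + 5)*(-45) = -107030*(-45) = 4816350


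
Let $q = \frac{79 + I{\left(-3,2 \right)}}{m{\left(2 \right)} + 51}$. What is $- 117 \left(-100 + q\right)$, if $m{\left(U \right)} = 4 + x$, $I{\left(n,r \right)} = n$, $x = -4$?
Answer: $\frac{195936}{17} \approx 11526.0$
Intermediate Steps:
$m{\left(U \right)} = 0$ ($m{\left(U \right)} = 4 - 4 = 0$)
$q = \frac{76}{51}$ ($q = \frac{79 - 3}{0 + 51} = \frac{76}{51} \approx 1.4902$)
$- 117 \left(-100 + q\right) = - 117 \left(-100 + \frac{76}{51}\right) = \left(-117\right) \left(- \frac{5024}{51}\right) = \frac{195936}{17}$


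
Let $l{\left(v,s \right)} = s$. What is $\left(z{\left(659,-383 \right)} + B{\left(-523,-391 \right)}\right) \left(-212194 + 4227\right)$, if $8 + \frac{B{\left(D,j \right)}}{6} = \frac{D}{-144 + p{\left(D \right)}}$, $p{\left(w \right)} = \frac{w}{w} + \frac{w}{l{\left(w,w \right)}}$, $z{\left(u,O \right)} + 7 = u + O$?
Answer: $- \frac{3589510420}{71} \approx -5.0556 \cdot 10^{7}$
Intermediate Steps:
$z{\left(u,O \right)} = -7 + O + u$ ($z{\left(u,O \right)} = -7 + \left(u + O\right) = -7 + \left(O + u\right) = -7 + O + u$)
$p{\left(w \right)} = 2$ ($p{\left(w \right)} = \frac{w}{w} + \frac{w}{w} = 1 + 1 = 2$)
$B{\left(D,j \right)} = -48 - \frac{3 D}{71}$ ($B{\left(D,j \right)} = -48 + 6 \frac{D}{-144 + 2} = -48 + 6 \frac{D}{-142} = -48 + 6 \left(- \frac{D}{142}\right) = -48 - \frac{3 D}{71}$)
$\left(z{\left(659,-383 \right)} + B{\left(-523,-391 \right)}\right) \left(-212194 + 4227\right) = \left(\left(-7 - 383 + 659\right) - \frac{1839}{71}\right) \left(-212194 + 4227\right) = \left(269 + \left(-48 + \frac{1569}{71}\right)\right) \left(-207967\right) = \left(269 - \frac{1839}{71}\right) \left(-207967\right) = \frac{17260}{71} \left(-207967\right) = - \frac{3589510420}{71}$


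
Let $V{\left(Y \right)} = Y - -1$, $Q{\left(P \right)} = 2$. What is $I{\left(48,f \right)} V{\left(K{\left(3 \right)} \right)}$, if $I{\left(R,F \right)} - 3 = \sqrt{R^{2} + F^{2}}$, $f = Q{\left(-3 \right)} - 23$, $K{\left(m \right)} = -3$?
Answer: $-6 - 6 \sqrt{305} \approx -110.79$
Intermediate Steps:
$V{\left(Y \right)} = 1 + Y$ ($V{\left(Y \right)} = Y + 1 = 1 + Y$)
$f = -21$ ($f = 2 - 23 = -21$)
$I{\left(R,F \right)} = 3 + \sqrt{F^{2} + R^{2}}$ ($I{\left(R,F \right)} = 3 + \sqrt{R^{2} + F^{2}} = 3 + \sqrt{F^{2} + R^{2}}$)
$I{\left(48,f \right)} V{\left(K{\left(3 \right)} \right)} = \left(3 + \sqrt{\left(-21\right)^{2} + 48^{2}}\right) \left(1 - 3\right) = \left(3 + \sqrt{441 + 2304}\right) \left(-2\right) = \left(3 + \sqrt{2745}\right) \left(-2\right) = \left(3 + 3 \sqrt{305}\right) \left(-2\right) = -6 - 6 \sqrt{305}$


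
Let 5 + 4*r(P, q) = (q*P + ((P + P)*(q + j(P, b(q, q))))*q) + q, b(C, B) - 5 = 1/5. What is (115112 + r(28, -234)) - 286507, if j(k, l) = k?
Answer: 2007053/4 ≈ 5.0176e+5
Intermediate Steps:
b(C, B) = 26/5 (b(C, B) = 5 + 1/5 = 5 + ⅕ = 26/5)
r(P, q) = -5/4 + q/4 + P*q/4 + P*q*(P + q)/2 (r(P, q) = -5/4 + ((q*P + ((P + P)*(q + P))*q) + q)/4 = -5/4 + ((P*q + ((2*P)*(P + q))*q) + q)/4 = -5/4 + ((P*q + (2*P*(P + q))*q) + q)/4 = -5/4 + ((P*q + 2*P*q*(P + q)) + q)/4 = -5/4 + (q + P*q + 2*P*q*(P + q))/4 = -5/4 + (q/4 + P*q/4 + P*q*(P + q)/2) = -5/4 + q/4 + P*q/4 + P*q*(P + q)/2)
(115112 + r(28, -234)) - 286507 = (115112 + (-5/4 + (¼)*(-234) + (½)*28*(-234)² + (½)*(-234)*28² + (¼)*28*(-234))) - 286507 = (115112 + (-5/4 - 117/2 + (½)*28*54756 + (½)*(-234)*784 - 1638)) - 286507 = (115112 + (-5/4 - 117/2 + 766584 - 91728 - 1638)) - 286507 = (115112 + 2692633/4) - 286507 = 3153081/4 - 286507 = 2007053/4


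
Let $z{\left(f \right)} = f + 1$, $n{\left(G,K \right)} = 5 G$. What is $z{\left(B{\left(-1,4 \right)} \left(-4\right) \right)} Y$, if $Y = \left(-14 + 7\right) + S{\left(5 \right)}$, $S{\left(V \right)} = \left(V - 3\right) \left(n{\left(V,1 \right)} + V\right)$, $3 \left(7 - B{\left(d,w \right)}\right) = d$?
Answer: $- \frac{4505}{3} \approx -1501.7$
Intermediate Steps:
$B{\left(d,w \right)} = 7 - \frac{d}{3}$
$z{\left(f \right)} = 1 + f$
$S{\left(V \right)} = 6 V \left(-3 + V\right)$ ($S{\left(V \right)} = \left(V - 3\right) \left(5 V + V\right) = \left(-3 + V\right) 6 V = 6 V \left(-3 + V\right)$)
$Y = 53$ ($Y = \left(-14 + 7\right) + 6 \cdot 5 \left(-3 + 5\right) = -7 + 6 \cdot 5 \cdot 2 = -7 + 60 = 53$)
$z{\left(B{\left(-1,4 \right)} \left(-4\right) \right)} Y = \left(1 + \left(7 - - \frac{1}{3}\right) \left(-4\right)\right) 53 = \left(1 + \left(7 + \frac{1}{3}\right) \left(-4\right)\right) 53 = \left(1 + \frac{22}{3} \left(-4\right)\right) 53 = \left(1 - \frac{88}{3}\right) 53 = \left(- \frac{85}{3}\right) 53 = - \frac{4505}{3}$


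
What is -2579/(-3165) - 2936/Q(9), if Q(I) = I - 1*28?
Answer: 9341441/60135 ≈ 155.34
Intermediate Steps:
Q(I) = -28 + I (Q(I) = I - 28 = -28 + I)
-2579/(-3165) - 2936/Q(9) = -2579/(-3165) - 2936/(-28 + 9) = -2579*(-1/3165) - 2936/(-19) = 2579/3165 - 2936*(-1/19) = 2579/3165 + 2936/19 = 9341441/60135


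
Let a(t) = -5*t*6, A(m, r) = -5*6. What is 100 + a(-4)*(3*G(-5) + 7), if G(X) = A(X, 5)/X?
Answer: 3100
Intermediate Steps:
A(m, r) = -30
G(X) = -30/X
a(t) = -30*t
100 + a(-4)*(3*G(-5) + 7) = 100 + (-30*(-4))*(3*(-30/(-5)) + 7) = 100 + 120*(3*(-30*(-⅕)) + 7) = 100 + 120*(3*6 + 7) = 100 + 120*(18 + 7) = 100 + 120*25 = 100 + 3000 = 3100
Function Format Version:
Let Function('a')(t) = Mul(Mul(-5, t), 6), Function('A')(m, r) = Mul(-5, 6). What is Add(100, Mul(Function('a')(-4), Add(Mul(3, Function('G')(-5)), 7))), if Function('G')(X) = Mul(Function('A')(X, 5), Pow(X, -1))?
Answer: 3100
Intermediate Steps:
Function('A')(m, r) = -30
Function('G')(X) = Mul(-30, Pow(X, -1))
Function('a')(t) = Mul(-30, t)
Add(100, Mul(Function('a')(-4), Add(Mul(3, Function('G')(-5)), 7))) = Add(100, Mul(Mul(-30, -4), Add(Mul(3, Mul(-30, Pow(-5, -1))), 7))) = Add(100, Mul(120, Add(Mul(3, Mul(-30, Rational(-1, 5))), 7))) = Add(100, Mul(120, Add(Mul(3, 6), 7))) = Add(100, Mul(120, Add(18, 7))) = Add(100, Mul(120, 25)) = Add(100, 3000) = 3100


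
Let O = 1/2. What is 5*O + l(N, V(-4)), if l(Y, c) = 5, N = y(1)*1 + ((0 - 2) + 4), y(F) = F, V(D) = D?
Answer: 15/2 ≈ 7.5000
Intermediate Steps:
O = 1/2 ≈ 0.50000
N = 3 (N = 1*1 + ((0 - 2) + 4) = 1 + (-2 + 4) = 1 + 2 = 3)
5*O + l(N, V(-4)) = 5*(1/2) + 5 = 5/2 + 5 = 15/2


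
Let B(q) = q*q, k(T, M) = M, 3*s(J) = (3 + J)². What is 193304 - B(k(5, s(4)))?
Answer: 1737335/9 ≈ 1.9304e+5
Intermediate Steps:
s(J) = (3 + J)²/3
B(q) = q²
193304 - B(k(5, s(4))) = 193304 - ((3 + 4)²/3)² = 193304 - ((⅓)*7²)² = 193304 - ((⅓)*49)² = 193304 - (49/3)² = 193304 - 1*2401/9 = 193304 - 2401/9 = 1737335/9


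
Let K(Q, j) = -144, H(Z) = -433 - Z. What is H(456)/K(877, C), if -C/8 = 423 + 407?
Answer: 889/144 ≈ 6.1736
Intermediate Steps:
C = -6640 (C = -8*(423 + 407) = -8*830 = -6640)
H(456)/K(877, C) = (-433 - 1*456)/(-144) = (-433 - 456)*(-1/144) = -889*(-1/144) = 889/144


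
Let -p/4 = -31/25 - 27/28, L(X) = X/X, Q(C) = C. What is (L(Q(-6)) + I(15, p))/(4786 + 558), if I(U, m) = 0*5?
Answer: 1/5344 ≈ 0.00018713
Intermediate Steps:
L(X) = 1
p = 1543/175 (p = -4*(-31/25 - 27/28) = -4*(-1543/700) = 1543/175 ≈ 8.8171)
I(U, m) = 0
(L(Q(-6)) + I(15, p))/(4786 + 558) = (1 + 0)/(4786 + 558) = 1/5344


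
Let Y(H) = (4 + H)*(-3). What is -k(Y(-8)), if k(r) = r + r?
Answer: -24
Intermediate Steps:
Y(H) = -12 - 3*H
k(r) = 2*r
-k(Y(-8)) = -2*(-12 - 3*(-8)) = -2*(-12 + 24) = -2*12 = -1*24 = -24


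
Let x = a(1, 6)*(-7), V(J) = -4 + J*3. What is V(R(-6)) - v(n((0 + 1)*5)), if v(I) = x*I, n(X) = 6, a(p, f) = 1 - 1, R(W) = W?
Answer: -22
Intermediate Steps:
a(p, f) = 0
V(J) = -4 + 3*J
x = 0 (x = 0*(-7) = 0)
v(I) = 0 (v(I) = 0*I = 0)
V(R(-6)) - v(n((0 + 1)*5)) = (-4 + 3*(-6)) - 1*0 = (-4 - 18) + 0 = -22 + 0 = -22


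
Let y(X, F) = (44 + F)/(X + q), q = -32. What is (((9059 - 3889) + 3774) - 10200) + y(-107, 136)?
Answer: -174764/139 ≈ -1257.3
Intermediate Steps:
y(X, F) = (44 + F)/(-32 + X) (y(X, F) = (44 + F)/(X - 32) = (44 + F)/(-32 + X))
(((9059 - 3889) + 3774) - 10200) + y(-107, 136) = (((9059 - 3889) + 3774) - 10200) + (44 + 136)/(-32 - 107) = ((5170 + 3774) - 10200) + 180/(-139) = (8944 - 10200) - 1/139*180 = -1256 - 180/139 = -174764/139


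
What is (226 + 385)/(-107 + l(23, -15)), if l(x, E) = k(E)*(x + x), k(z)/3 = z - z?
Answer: -611/107 ≈ -5.7103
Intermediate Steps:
k(z) = 0 (k(z) = 3*(z - z) = 3*0 = 0)
l(x, E) = 0 (l(x, E) = 0*(x + x) = 0*(2*x) = 0)
(226 + 385)/(-107 + l(23, -15)) = (226 + 385)/(-107 + 0) = 611/(-107) = 611*(-1/107) = -611/107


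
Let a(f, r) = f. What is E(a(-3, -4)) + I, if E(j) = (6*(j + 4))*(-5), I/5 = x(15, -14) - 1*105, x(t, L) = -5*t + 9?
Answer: -885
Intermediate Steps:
x(t, L) = 9 - 5*t
I = -855 (I = 5*((9 - 5*15) - 1*105) = 5*((9 - 75) - 105) = 5*(-66 - 105) = 5*(-171) = -855)
E(j) = -120 - 30*j (E(j) = (6*(4 + j))*(-5) = (24 + 6*j)*(-5) = -120 - 30*j)
E(a(-3, -4)) + I = (-120 - 30*(-3)) - 855 = (-120 + 90) - 855 = -30 - 855 = -885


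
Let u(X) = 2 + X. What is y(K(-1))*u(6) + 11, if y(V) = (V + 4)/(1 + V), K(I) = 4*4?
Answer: 347/17 ≈ 20.412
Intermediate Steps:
K(I) = 16
y(V) = (4 + V)/(1 + V)
y(K(-1))*u(6) + 11 = ((4 + 16)/(1 + 16))*(2 + 6) + 11 = (20/17)*8 + 11 = 160/17 + 11 = 347/17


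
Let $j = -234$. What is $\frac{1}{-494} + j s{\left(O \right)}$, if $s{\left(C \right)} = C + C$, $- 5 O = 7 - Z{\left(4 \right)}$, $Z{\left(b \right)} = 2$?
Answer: $\frac{231191}{494} \approx 468.0$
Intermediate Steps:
$O = -1$ ($O = - \frac{7 - 2}{5} = \left(- \frac{1}{5}\right) 5 = -1$)
$s{\left(C \right)} = 2 C$
$\frac{1}{-494} + j s{\left(O \right)} = \frac{1}{-494} - 234 \cdot 2 \left(-1\right) = - \frac{1}{494} - -468 = - \frac{1}{494} + 468 = \frac{231191}{494}$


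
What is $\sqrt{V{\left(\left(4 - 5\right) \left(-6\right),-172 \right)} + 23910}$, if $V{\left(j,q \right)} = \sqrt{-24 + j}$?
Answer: $\sqrt{23910 + 3 i \sqrt{2}} \approx 154.63 + 0.014 i$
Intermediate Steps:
$\sqrt{V{\left(\left(4 - 5\right) \left(-6\right),-172 \right)} + 23910} = \sqrt{\sqrt{-24 + \left(4 - 5\right) \left(-6\right)} + 23910} = \sqrt{\sqrt{-24 - -6} + 23910} = \sqrt{\sqrt{-24 + 6} + 23910} = \sqrt{\sqrt{-18} + 23910} = \sqrt{3 i \sqrt{2} + 23910} = \sqrt{23910 + 3 i \sqrt{2}}$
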